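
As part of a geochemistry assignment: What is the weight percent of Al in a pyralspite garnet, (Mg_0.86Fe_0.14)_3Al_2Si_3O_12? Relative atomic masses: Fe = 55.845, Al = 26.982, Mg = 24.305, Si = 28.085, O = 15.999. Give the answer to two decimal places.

Formula mass = 2.58·24.305 + 0.42·55.845 + 2·26.982 + 3·28.085 + 12·15.999 = 416.369 g/mol, of which 53.964 g is Al.
So Al makes up 53.964/416.369 = 0.1296 of the mass, i.e. 12.96%.

12.96 mass %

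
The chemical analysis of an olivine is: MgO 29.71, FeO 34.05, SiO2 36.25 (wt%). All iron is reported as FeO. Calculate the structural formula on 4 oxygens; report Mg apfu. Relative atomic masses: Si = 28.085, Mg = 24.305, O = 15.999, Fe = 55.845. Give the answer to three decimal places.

MgO: 29.71/40.304 = 0.73715 mol → 0.73715 mol Mg, 0.73715 mol O.
FeO: 34.05/71.844 = 0.47394 mol → 0.47394 mol Fe, 0.47394 mol O.
SiO2: 36.25/60.083 = 0.60333 mol → 0.60333 mol Si, 1.20666 mol O.
Total oxygen = 2.41775 mol. Normalization factor = 4/2.41775 = 1.65443.
Mg per 4 O = 0.73715 × 1.65443 = 1.220.

1.220 Mg apfu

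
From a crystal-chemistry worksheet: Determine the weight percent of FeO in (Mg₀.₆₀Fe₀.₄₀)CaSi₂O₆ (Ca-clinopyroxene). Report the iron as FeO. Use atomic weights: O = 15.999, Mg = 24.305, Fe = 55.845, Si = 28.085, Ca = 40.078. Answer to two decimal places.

12.54 wt%

Formula mass = 229.163 g/mol.
0.40 Fe → 0.4000 mol FeO per formula unit; M(FeO) = 71.844, so FeO mass = 28.738 g.
28.738/229.163 × 100 = 12.54 wt%.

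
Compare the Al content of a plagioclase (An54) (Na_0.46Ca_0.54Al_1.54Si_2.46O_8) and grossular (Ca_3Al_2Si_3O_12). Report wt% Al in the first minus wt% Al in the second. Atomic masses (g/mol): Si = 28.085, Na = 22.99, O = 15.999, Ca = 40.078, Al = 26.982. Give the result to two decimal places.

3.36 percentage points

Al in Na_0.46Ca_0.54Al_1.54Si_2.46O_8: molar mass 270.851 g/mol; 1.54×26.982 = 41.552 g → 15.34 wt%.
Al in Ca_3Al_2Si_3O_12: molar mass 450.441 g/mol; 2×26.982 = 53.964 g → 11.98 wt%.
Difference = 15.34 − 11.98 = 3.36 percentage points.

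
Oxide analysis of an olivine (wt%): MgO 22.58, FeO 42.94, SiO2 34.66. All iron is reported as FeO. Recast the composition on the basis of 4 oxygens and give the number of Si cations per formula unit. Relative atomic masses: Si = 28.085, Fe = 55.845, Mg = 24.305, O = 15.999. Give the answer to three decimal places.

22.58 wt% MgO ÷ 40.304 g/mol = 0.56024 mol, giving 0.56024 Mg and 0.56024 O.
42.94 wt% FeO ÷ 71.844 g/mol = 0.59768 mol, giving 0.59768 Fe and 0.59768 O.
34.66 wt% SiO2 ÷ 60.083 g/mol = 0.57687 mol, giving 0.57687 Si and 1.15374 O.
Oxygen sums to 2.31166; scaling by 4/2.31166 = 1.73036 puts the formula on 4 O.
Si: 0.57687 × 1.73036 = 0.998 atoms per formula unit.

0.998 Si apfu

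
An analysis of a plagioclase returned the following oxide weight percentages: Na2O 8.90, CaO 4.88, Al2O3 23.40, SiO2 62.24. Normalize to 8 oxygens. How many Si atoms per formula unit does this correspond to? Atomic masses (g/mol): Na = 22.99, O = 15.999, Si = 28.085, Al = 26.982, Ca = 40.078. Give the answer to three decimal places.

2.771 Si apfu

8.90 wt% Na2O ÷ 61.979 g/mol = 0.14360 mol, giving 0.28720 Na and 0.14360 O.
4.88 wt% CaO ÷ 56.077 g/mol = 0.08702 mol, giving 0.08702 Ca and 0.08702 O.
23.40 wt% Al2O3 ÷ 101.961 g/mol = 0.22950 mol, giving 0.45900 Al and 0.68850 O.
62.24 wt% SiO2 ÷ 60.083 g/mol = 1.03590 mol, giving 1.03590 Si and 2.07180 O.
Oxygen sums to 2.99092; scaling by 8/2.99092 = 2.67476 puts the formula on 8 O.
Si: 1.03590 × 2.67476 = 2.771 atoms per formula unit.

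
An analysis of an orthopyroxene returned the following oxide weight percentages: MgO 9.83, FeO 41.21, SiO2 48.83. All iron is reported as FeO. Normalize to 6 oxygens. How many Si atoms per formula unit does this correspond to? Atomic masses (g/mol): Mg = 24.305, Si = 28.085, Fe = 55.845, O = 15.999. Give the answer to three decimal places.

MgO (M=40.304): mol = 0.24390; Mg = 0.24390, O = 0.24390.
FeO (M=71.844): mol = 0.57360; Fe = 0.57360, O = 0.57360.
SiO2 (M=60.083): mol = 0.81271; Si = 0.81271, O = 1.62542.
ΣO = 2.44292; factor = 6/ΣO = 2.45608.
Si apfu = 0.81271 × 2.45608 = 1.996.

1.996 Si apfu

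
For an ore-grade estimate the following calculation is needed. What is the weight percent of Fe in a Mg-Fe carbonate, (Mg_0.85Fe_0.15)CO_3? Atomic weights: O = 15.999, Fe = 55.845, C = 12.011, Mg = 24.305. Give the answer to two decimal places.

Formula mass = 0.85*24.305 + 0.15*55.845 + 1*12.011 + 3*15.999 = 89.044 g/mol, of which 8.377 g is Fe.
So Fe makes up 8.377/89.044 = 0.0941 of the mass, i.e. 9.41%.

9.41 mass %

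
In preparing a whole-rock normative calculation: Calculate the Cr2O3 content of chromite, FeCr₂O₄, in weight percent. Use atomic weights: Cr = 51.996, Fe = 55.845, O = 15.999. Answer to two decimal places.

67.90 wt%

Formula mass = 223.833 g/mol.
2 Cr → 1.0000 mol Cr2O3 per formula unit; M(Cr2O3) = 151.989, so Cr2O3 mass = 151.989 g.
151.989/223.833 × 100 = 67.90 wt%.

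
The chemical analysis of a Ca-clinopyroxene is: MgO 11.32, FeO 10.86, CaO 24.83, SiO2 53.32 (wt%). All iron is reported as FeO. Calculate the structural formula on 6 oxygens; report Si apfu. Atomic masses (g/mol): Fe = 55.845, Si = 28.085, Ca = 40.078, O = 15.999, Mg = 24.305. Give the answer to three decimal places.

2.010 Si apfu

MgO: 11.32/40.304 = 0.28087 mol → 0.28087 mol Mg, 0.28087 mol O.
FeO: 10.86/71.844 = 0.15116 mol → 0.15116 mol Fe, 0.15116 mol O.
CaO: 24.83/56.077 = 0.44278 mol → 0.44278 mol Ca, 0.44278 mol O.
SiO2: 53.32/60.083 = 0.88744 mol → 0.88744 mol Si, 1.77488 mol O.
Total oxygen = 2.64969 mol. Normalization factor = 6/2.64969 = 2.26442.
Si per 6 O = 0.88744 × 2.26442 = 2.010.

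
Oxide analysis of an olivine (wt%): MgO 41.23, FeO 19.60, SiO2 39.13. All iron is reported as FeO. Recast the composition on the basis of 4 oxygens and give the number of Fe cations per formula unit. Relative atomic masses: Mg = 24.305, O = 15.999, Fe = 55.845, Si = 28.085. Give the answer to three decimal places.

MgO (M=40.304): mol = 1.02298; Mg = 1.02298, O = 1.02298.
FeO (M=71.844): mol = 0.27281; Fe = 0.27281, O = 0.27281.
SiO2 (M=60.083): mol = 0.65127; Si = 0.65127, O = 1.30254.
ΣO = 2.59833; factor = 4/ΣO = 1.53945.
Fe apfu = 0.27281 × 1.53945 = 0.420.

0.420 Fe apfu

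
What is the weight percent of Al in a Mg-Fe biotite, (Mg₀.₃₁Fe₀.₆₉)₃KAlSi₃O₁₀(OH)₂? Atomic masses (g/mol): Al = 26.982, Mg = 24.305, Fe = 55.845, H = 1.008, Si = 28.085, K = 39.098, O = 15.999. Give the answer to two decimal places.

5.59 wt%

M((Mg₀.₃₁Fe₀.₆₉)₃KAlSi₃O₁₀(OH)₂) = 482.542 g/mol.
Al contributes 1 × 26.982 = 26.982 g per mole.
26.982/482.542 = 0.0559 → 5.59%.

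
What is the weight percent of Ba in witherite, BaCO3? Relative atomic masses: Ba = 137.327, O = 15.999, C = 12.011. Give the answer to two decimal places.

Molar mass of BaCO3: 1*137.327 + 1*12.011 + 3*15.999 = 197.335 g/mol.
Mass of Ba per formula unit: 1 × 137.327 = 137.327 g.
Weight fraction Ba = 137.327 / 197.335 = 0.6959.

69.59 mass %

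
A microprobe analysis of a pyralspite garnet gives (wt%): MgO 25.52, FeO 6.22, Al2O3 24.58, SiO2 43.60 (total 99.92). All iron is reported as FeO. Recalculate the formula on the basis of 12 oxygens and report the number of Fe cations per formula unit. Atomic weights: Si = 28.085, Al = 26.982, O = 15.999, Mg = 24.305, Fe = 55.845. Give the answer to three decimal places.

0.359 Fe apfu

MgO: 25.52/40.304 = 0.63319 mol → 0.63319 mol Mg, 0.63319 mol O.
FeO: 6.22/71.844 = 0.08658 mol → 0.08658 mol Fe, 0.08658 mol O.
Al2O3: 24.58/101.961 = 0.24107 mol → 0.48214 mol Al, 0.72321 mol O.
SiO2: 43.60/60.083 = 0.72566 mol → 0.72566 mol Si, 1.45132 mol O.
Total oxygen = 2.89430 mol. Normalization factor = 12/2.89430 = 4.14608.
Fe per 12 O = 0.08658 × 4.14608 = 0.359.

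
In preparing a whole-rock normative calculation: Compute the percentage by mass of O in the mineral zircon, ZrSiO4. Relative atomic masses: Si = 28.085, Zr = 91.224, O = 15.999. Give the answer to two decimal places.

34.91 mass %

M(ZrSiO4) = 183.305 g/mol.
O contributes 4 × 15.999 = 63.996 g per mole.
63.996/183.305 = 0.3491 → 34.91%.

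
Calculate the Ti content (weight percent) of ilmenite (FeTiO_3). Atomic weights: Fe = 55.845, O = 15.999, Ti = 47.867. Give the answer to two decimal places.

M(FeTiO_3) = 151.709 g/mol.
Ti contributes 1 × 47.867 = 47.867 g per mole.
47.867/151.709 = 0.3155 → 31.55%.

31.55 weight percent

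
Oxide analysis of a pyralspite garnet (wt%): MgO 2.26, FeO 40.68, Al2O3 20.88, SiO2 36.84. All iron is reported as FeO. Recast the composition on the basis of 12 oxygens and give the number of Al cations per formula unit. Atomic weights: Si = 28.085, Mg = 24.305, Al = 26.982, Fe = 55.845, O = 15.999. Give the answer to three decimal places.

MgO (M=40.304): mol = 0.05607; Mg = 0.05607, O = 0.05607.
FeO (M=71.844): mol = 0.56623; Fe = 0.56623, O = 0.56623.
Al2O3 (M=101.961): mol = 0.20478; Al = 0.40956, O = 0.61434.
SiO2 (M=60.083): mol = 0.61315; Si = 0.61315, O = 1.22630.
ΣO = 2.46294; factor = 12/ΣO = 4.87223.
Al apfu = 0.40956 × 4.87223 = 1.995.

1.995 Al apfu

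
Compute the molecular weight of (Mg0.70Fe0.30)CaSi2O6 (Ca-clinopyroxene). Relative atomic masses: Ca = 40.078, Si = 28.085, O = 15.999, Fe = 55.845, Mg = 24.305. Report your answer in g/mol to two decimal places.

226.01 g/mol

M = 0.70*24.305 + 0.30*55.845 + 1*40.078 + 2*28.085 + 6*15.999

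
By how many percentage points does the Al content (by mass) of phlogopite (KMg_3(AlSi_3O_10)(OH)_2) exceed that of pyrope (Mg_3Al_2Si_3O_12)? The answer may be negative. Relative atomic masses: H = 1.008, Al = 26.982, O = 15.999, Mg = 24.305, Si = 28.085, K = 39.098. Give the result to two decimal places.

-6.92 percentage points

First mineral: 26.982 g Al in 417.254 g formula = 6.47 wt% Al.
Second mineral: 53.964 g Al in 403.122 g formula = 13.39 wt% Al.
6.47% − 13.39% gives a difference of -6.92 percentage points.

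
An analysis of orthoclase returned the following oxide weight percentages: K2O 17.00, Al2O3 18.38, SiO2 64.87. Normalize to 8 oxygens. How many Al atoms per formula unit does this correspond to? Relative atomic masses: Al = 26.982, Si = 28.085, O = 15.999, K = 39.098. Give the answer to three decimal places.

K2O (M=94.195): mol = 0.18048; K = 0.36096, O = 0.18048.
Al2O3 (M=101.961): mol = 0.18027; Al = 0.36054, O = 0.54081.
SiO2 (M=60.083): mol = 1.07967; Si = 1.07967, O = 2.15934.
ΣO = 2.88063; factor = 8/ΣO = 2.77717.
Al apfu = 0.36054 × 2.77717 = 1.001.

1.001 Al apfu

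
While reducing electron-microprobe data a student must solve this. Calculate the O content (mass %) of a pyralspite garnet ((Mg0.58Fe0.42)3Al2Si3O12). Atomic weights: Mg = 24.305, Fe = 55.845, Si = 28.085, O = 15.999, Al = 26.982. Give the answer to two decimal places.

Molar mass of (Mg0.58Fe0.42)3Al2Si3O12: 1.74*24.305 + 1.26*55.845 + 2*26.982 + 3*28.085 + 12*15.999 = 442.862 g/mol.
Mass of O per formula unit: 12 × 15.999 = 191.988 g.
Weight fraction O = 191.988 / 442.862 = 0.4335.

43.35 mass %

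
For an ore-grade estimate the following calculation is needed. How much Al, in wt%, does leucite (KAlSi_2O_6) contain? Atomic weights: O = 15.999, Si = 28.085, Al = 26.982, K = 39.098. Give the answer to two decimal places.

Molar mass of KAlSi_2O_6: 1×39.098 + 1×26.982 + 2×28.085 + 6×15.999 = 218.244 g/mol.
Mass of Al per formula unit: 1 × 26.982 = 26.982 g.
Weight fraction Al = 26.982 / 218.244 = 0.1236.

12.36 wt%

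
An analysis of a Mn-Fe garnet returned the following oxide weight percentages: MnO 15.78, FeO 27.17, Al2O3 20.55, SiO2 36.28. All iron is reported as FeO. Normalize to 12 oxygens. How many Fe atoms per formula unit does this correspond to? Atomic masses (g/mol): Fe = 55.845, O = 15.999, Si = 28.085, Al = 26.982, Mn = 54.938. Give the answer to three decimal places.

1.881 Fe apfu

MnO (M=70.937): mol = 0.22245; Mn = 0.22245, O = 0.22245.
FeO (M=71.844): mol = 0.37818; Fe = 0.37818, O = 0.37818.
Al2O3 (M=101.961): mol = 0.20155; Al = 0.40310, O = 0.60465.
SiO2 (M=60.083): mol = 0.60383; Si = 0.60383, O = 1.20766.
ΣO = 2.41294; factor = 12/ΣO = 4.97319.
Fe apfu = 0.37818 × 4.97319 = 1.881.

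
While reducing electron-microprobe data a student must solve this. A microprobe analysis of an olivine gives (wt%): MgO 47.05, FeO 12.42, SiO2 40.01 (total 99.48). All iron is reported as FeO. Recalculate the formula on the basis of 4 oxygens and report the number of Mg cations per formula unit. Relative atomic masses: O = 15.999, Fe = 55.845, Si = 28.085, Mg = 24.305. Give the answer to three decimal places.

1.748 Mg apfu

MgO (M=40.304): mol = 1.16738; Mg = 1.16738, O = 1.16738.
FeO (M=71.844): mol = 0.17287; Fe = 0.17287, O = 0.17287.
SiO2 (M=60.083): mol = 0.66591; Si = 0.66591, O = 1.33182.
ΣO = 2.67207; factor = 4/ΣO = 1.49697.
Mg apfu = 1.16738 × 1.49697 = 1.748.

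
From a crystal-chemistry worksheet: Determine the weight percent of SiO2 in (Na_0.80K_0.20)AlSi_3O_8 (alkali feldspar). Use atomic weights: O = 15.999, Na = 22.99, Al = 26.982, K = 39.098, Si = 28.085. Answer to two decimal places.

Molar mass of (Na_0.80K_0.20)AlSi_3O_8 = 0.80*22.99 + 0.20*39.098 + 1*26.982 + 3*28.085 + 8*15.999 = 265.441 g/mol.
Each formula unit contains 3 Si, equivalent to 3/1 = 3.0000 mol SiO2.
M(SiO2) = 1×28.085 + 2×15.999 = 60.083 g/mol.
Mass of SiO2 per formula unit = 3.0000 × 60.083 = 180.249 g.
SiO2 wt% = 180.249 / 265.441 × 100 = 67.91%.

67.91 wt%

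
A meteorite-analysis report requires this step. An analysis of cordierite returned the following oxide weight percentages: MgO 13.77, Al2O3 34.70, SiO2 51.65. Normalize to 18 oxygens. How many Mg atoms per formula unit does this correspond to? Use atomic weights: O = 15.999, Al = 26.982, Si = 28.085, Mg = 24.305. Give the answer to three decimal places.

13.77 wt% MgO ÷ 40.304 g/mol = 0.34165 mol, giving 0.34165 Mg and 0.34165 O.
34.70 wt% Al2O3 ÷ 101.961 g/mol = 0.34033 mol, giving 0.68066 Al and 1.02099 O.
51.65 wt% SiO2 ÷ 60.083 g/mol = 0.85964 mol, giving 0.85964 Si and 1.71928 O.
Oxygen sums to 3.08192; scaling by 18/3.08192 = 5.84052 puts the formula on 18 O.
Mg: 0.34165 × 5.84052 = 1.995 atoms per formula unit.

1.995 Mg apfu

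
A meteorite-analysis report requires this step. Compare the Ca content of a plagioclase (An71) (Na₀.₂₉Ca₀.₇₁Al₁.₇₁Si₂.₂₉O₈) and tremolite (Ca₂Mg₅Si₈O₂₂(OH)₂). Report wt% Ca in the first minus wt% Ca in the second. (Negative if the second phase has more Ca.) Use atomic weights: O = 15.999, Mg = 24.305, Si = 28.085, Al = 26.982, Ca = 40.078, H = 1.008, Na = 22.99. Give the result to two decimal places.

0.53 percentage points

M(Na₀.₂₉Ca₀.₇₁Al₁.₇₁Si₂.₂₉O₈) = 273.568 g/mol, so wt% Ca = 28.455/273.568 × 100 = 10.40%.
M(Ca₂Mg₅Si₈O₂₂(OH)₂) = 812.353 g/mol, so wt% Ca = 80.156/812.353 × 100 = 9.87%.
10.40 − 9.87 = 0.53 pp.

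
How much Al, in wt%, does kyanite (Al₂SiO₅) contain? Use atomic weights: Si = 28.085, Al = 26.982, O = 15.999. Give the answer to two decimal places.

M(Al₂SiO₅) = 162.044 g/mol.
Al contributes 2 × 26.982 = 53.964 g per mole.
53.964/162.044 = 0.3330 → 33.30%.

33.30 wt%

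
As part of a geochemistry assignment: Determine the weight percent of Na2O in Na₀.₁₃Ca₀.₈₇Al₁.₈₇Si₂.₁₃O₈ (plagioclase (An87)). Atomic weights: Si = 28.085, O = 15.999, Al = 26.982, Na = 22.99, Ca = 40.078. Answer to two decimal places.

1.46 wt%

Molar mass of Na₀.₁₃Ca₀.₈₇Al₁.₈₇Si₂.₁₃O₈ = 0.13*22.99 + 0.87*40.078 + 1.87*26.982 + 2.13*28.085 + 8*15.999 = 276.126 g/mol.
Each formula unit contains 0.13 Na, equivalent to 0.13/2 = 0.0650 mol Na2O.
M(Na2O) = 2×22.99 + 1×15.999 = 61.979 g/mol.
Mass of Na2O per formula unit = 0.0650 × 61.979 = 4.029 g.
Na2O wt% = 4.029 / 276.126 × 100 = 1.46%.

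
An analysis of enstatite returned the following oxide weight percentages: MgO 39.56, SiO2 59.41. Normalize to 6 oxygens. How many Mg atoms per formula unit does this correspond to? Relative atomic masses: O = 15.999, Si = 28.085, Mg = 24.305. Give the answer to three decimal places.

MgO: 39.56/40.304 = 0.98154 mol → 0.98154 mol Mg, 0.98154 mol O.
SiO2: 59.41/60.083 = 0.98880 mol → 0.98880 mol Si, 1.97760 mol O.
Total oxygen = 2.95914 mol. Normalization factor = 6/2.95914 = 2.02762.
Mg per 6 O = 0.98154 × 2.02762 = 1.990.

1.990 Mg apfu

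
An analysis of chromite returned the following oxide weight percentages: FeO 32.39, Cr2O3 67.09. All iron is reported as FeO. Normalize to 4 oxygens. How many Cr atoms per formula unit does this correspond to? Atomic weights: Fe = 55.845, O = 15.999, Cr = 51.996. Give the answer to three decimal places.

1.989 Cr apfu

FeO: 32.39/71.844 = 0.45084 mol → 0.45084 mol Fe, 0.45084 mol O.
Cr2O3: 67.09/151.989 = 0.44141 mol → 0.88282 mol Cr, 1.32423 mol O.
Total oxygen = 1.77507 mol. Normalization factor = 4/1.77507 = 2.25343.
Cr per 4 O = 0.88282 × 2.25343 = 1.989.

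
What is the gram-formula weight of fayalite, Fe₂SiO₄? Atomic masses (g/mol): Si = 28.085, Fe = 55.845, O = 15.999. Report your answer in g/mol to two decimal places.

203.77 g/mol

The formula mass is the sum 2(55.845) + 1(28.085) + 4(15.999).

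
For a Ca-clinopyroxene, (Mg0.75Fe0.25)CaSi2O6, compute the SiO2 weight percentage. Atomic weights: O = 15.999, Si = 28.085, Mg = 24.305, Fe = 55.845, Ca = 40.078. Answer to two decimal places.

53.54 wt%

M((Mg0.75Fe0.25)CaSi2O6) = 224.432 g/mol; M(SiO2) = 60.083 g/mol.
Moles SiO2 per formula unit = 2 Si ÷ 1 = 2.0000.
SiO2 fraction = (2.0000 × 60.083) / 224.432 = 120.166/224.432 = 0.5354.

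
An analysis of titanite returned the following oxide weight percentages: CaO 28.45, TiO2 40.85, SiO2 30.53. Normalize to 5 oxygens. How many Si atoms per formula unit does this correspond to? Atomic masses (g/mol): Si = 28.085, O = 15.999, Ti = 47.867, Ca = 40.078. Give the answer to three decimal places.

0.998 Si apfu

CaO: 28.45/56.077 = 0.50734 mol → 0.50734 mol Ca, 0.50734 mol O.
TiO2: 40.85/79.865 = 0.51149 mol → 0.51149 mol Ti, 1.02298 mol O.
SiO2: 30.53/60.083 = 0.50813 mol → 0.50813 mol Si, 1.01626 mol O.
Total oxygen = 2.54658 mol. Normalization factor = 5/2.54658 = 1.96342.
Si per 5 O = 0.50813 × 1.96342 = 0.998.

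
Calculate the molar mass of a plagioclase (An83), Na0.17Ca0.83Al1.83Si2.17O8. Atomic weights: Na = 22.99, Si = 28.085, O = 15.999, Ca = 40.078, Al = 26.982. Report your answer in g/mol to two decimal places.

275.49 g/mol

M = 0.17×22.99 + 0.83×40.078 + 1.83×26.982 + 2.17×28.085 + 8×15.999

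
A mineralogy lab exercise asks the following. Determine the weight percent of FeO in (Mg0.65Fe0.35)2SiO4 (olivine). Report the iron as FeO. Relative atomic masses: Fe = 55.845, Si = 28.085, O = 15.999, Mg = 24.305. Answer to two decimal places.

30.90 wt%

Molar mass of (Mg0.65Fe0.35)2SiO4 = 1.30×24.305 + 0.70×55.845 + 1×28.085 + 4×15.999 = 162.769 g/mol.
Each formula unit contains 0.70 Fe, equivalent to 0.70/1 = 0.7000 mol FeO.
M(FeO) = 1×55.845 + 1×15.999 = 71.844 g/mol.
Mass of FeO per formula unit = 0.7000 × 71.844 = 50.291 g.
FeO wt% = 50.291 / 162.769 × 100 = 30.90%.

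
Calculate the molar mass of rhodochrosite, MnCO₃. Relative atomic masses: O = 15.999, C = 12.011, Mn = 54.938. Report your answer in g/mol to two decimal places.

114.95 g/mol

M = 1*54.938 + 1*12.011 + 3*15.999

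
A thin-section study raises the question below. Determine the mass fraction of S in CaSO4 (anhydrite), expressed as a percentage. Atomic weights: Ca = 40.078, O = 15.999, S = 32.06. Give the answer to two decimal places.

Formula mass = 1×40.078 + 1×32.06 + 4×15.999 = 136.134 g/mol, of which 32.060 g is S.
So S makes up 32.060/136.134 = 0.2355 of the mass, i.e. 23.55%.

23.55 wt%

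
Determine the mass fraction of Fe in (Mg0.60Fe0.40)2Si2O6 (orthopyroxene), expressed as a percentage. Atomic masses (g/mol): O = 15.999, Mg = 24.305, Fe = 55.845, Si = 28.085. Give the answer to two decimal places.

19.77 weight percent

M((Mg0.60Fe0.40)2Si2O6) = 226.006 g/mol.
Fe contributes 0.80 × 55.845 = 44.676 g per mole.
44.676/226.006 = 0.1977 → 19.77%.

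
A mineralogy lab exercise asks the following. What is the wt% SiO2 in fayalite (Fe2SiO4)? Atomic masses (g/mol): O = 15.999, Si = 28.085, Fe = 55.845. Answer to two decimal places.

29.49 wt%

Molar mass of Fe2SiO4 = 2·55.845 + 1·28.085 + 4·15.999 = 203.771 g/mol.
Each formula unit contains 1 Si, equivalent to 1/1 = 1.0000 mol SiO2.
M(SiO2) = 1×28.085 + 2×15.999 = 60.083 g/mol.
Mass of SiO2 per formula unit = 1.0000 × 60.083 = 60.083 g.
SiO2 wt% = 60.083 / 203.771 × 100 = 29.49%.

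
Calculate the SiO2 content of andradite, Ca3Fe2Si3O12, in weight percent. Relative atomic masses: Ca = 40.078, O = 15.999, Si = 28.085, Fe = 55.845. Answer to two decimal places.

35.47 wt%

M(Ca3Fe2Si3O12) = 508.167 g/mol; M(SiO2) = 60.083 g/mol.
Moles SiO2 per formula unit = 3 Si ÷ 1 = 3.0000.
SiO2 fraction = (3.0000 × 60.083) / 508.167 = 180.249/508.167 = 0.3547.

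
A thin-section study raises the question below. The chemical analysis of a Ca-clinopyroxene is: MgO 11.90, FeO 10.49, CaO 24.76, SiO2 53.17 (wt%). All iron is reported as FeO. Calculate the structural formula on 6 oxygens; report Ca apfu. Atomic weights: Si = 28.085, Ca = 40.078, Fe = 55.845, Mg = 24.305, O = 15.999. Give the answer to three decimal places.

0.999 Ca apfu

MgO: 11.90/40.304 = 0.29526 mol → 0.29526 mol Mg, 0.29526 mol O.
FeO: 10.49/71.844 = 0.14601 mol → 0.14601 mol Fe, 0.14601 mol O.
CaO: 24.76/56.077 = 0.44154 mol → 0.44154 mol Ca, 0.44154 mol O.
SiO2: 53.17/60.083 = 0.88494 mol → 0.88494 mol Si, 1.76988 mol O.
Total oxygen = 2.65269 mol. Normalization factor = 6/2.65269 = 2.26185.
Ca per 6 O = 0.44154 × 2.26185 = 0.999.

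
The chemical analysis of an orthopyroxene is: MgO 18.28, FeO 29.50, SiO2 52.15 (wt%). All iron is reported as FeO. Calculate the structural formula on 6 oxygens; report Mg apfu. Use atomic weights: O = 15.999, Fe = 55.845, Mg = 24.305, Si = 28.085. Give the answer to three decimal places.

1.047 Mg apfu

MgO: 18.28/40.304 = 0.45355 mol → 0.45355 mol Mg, 0.45355 mol O.
FeO: 29.50/71.844 = 0.41061 mol → 0.41061 mol Fe, 0.41061 mol O.
SiO2: 52.15/60.083 = 0.86797 mol → 0.86797 mol Si, 1.73594 mol O.
Total oxygen = 2.60010 mol. Normalization factor = 6/2.60010 = 2.30760.
Mg per 6 O = 0.45355 × 2.30760 = 1.047.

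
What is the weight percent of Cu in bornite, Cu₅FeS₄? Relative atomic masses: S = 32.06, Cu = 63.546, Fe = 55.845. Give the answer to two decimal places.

Formula mass = 5×63.546 + 1×55.845 + 4×32.06 = 501.815 g/mol, of which 317.730 g is Cu.
So Cu makes up 317.730/501.815 = 0.6332 of the mass, i.e. 63.32%.

63.32 mass %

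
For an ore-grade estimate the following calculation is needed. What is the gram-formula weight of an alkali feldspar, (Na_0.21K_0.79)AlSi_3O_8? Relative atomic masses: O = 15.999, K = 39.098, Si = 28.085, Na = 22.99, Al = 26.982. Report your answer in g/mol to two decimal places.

The formula mass is the sum 0.21×22.99 + 0.79×39.098 + 1×26.982 + 3×28.085 + 8×15.999.

274.94 g/mol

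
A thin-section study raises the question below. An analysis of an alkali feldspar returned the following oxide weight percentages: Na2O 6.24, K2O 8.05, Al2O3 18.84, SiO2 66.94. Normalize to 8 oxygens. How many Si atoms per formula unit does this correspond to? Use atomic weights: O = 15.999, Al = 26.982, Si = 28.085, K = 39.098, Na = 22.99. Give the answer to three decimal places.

3.002 Si apfu

Na2O: 6.24/61.979 = 0.10068 mol → 0.20136 mol Na, 0.10068 mol O.
K2O: 8.05/94.195 = 0.08546 mol → 0.17092 mol K, 0.08546 mol O.
Al2O3: 18.84/101.961 = 0.18478 mol → 0.36956 mol Al, 0.55434 mol O.
SiO2: 66.94/60.083 = 1.11413 mol → 1.11413 mol Si, 2.22826 mol O.
Total oxygen = 2.96874 mol. Normalization factor = 8/2.96874 = 2.69475.
Si per 8 O = 1.11413 × 2.69475 = 3.002.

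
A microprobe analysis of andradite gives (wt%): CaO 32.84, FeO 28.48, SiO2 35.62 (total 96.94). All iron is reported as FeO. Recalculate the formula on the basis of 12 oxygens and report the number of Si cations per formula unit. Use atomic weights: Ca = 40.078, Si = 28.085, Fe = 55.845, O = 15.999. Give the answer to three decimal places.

3.282 Si apfu

32.84 wt% CaO ÷ 56.077 g/mol = 0.58562 mol, giving 0.58562 Ca and 0.58562 O.
28.48 wt% FeO ÷ 71.844 g/mol = 0.39641 mol, giving 0.39641 Fe and 0.39641 O.
35.62 wt% SiO2 ÷ 60.083 g/mol = 0.59285 mol, giving 0.59285 Si and 1.18570 O.
Oxygen sums to 2.16773; scaling by 12/2.16773 = 5.53574 puts the formula on 12 O.
Si: 0.59285 × 5.53574 = 3.282 atoms per formula unit.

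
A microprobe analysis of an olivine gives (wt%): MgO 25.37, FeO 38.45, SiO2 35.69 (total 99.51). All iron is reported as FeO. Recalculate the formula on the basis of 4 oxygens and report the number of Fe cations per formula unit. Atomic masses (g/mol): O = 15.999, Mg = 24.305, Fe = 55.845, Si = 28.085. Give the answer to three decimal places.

0.910 Fe apfu

25.37 wt% MgO ÷ 40.304 g/mol = 0.62947 mol, giving 0.62947 Mg and 0.62947 O.
38.45 wt% FeO ÷ 71.844 g/mol = 0.53519 mol, giving 0.53519 Fe and 0.53519 O.
35.69 wt% SiO2 ÷ 60.083 g/mol = 0.59401 mol, giving 0.59401 Si and 1.18802 O.
Oxygen sums to 2.35268; scaling by 4/2.35268 = 1.70019 puts the formula on 4 O.
Fe: 0.53519 × 1.70019 = 0.910 atoms per formula unit.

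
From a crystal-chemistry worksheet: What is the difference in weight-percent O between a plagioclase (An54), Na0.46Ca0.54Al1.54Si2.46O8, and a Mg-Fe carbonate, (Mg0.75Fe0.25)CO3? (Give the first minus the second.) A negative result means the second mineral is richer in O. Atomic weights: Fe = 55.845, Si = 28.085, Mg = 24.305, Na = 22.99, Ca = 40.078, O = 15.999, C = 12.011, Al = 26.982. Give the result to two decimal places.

First mineral: 127.992 g O in 270.851 g formula = 47.26 wt% O.
Second mineral: 47.997 g O in 92.198 g formula = 52.06 wt% O.
47.26% − 52.06% gives a difference of -4.80 percentage points.

-4.80 percentage points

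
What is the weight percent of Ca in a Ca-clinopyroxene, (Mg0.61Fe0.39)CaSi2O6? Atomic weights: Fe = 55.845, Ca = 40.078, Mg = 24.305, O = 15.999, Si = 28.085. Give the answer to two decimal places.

M((Mg0.61Fe0.39)CaSi2O6) = 228.848 g/mol.
Ca contributes 1 × 40.078 = 40.078 g per mole.
40.078/228.848 = 0.1751 → 17.51%.

17.51 wt%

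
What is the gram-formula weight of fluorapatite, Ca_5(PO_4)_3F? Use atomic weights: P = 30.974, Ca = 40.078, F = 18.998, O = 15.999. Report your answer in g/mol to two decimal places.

The formula mass is the sum 5×40.078 + 3×30.974 + 12×15.999 + 1×18.998.

504.30 g/mol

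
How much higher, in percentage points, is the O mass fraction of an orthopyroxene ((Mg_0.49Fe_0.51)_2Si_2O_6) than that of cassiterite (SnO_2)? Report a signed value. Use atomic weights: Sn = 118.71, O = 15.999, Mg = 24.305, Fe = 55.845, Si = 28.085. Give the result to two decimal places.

M((Mg_0.49Fe_0.51)_2Si_2O_6) = 232.945 g/mol, so wt% O = 95.994/232.945 × 100 = 41.21%.
M(SnO_2) = 150.708 g/mol, so wt% O = 31.998/150.708 × 100 = 21.23%.
41.21 − 21.23 = 19.98 pp.

19.98 percentage points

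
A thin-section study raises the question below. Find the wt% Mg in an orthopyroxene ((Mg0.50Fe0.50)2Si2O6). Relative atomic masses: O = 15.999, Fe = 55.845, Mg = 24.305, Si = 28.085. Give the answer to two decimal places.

Molar mass of (Mg0.50Fe0.50)2Si2O6: 1×24.305 + 1×55.845 + 2×28.085 + 6×15.999 = 232.314 g/mol.
Mass of Mg per formula unit: 1 × 24.305 = 24.305 g.
Weight fraction Mg = 24.305 / 232.314 = 0.1046.

10.46 mass %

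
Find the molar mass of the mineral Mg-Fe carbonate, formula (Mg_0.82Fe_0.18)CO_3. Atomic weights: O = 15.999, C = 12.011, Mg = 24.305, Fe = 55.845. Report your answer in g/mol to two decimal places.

89.99 g/mol

M = 0.82×24.305 + 0.18×55.845 + 1×12.011 + 3×15.999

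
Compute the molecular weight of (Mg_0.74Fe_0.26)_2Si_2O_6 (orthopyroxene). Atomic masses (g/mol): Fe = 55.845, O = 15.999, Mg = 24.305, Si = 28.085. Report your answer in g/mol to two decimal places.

217.17 g/mol

Mg: 1.48 × 24.305 = 35.9714
Fe: 0.52 × 55.845 = 29.0394
Si: 2 × 28.085 = 56.1700
O: 6 × 15.999 = 95.9940
Summing the contributions gives the formula mass.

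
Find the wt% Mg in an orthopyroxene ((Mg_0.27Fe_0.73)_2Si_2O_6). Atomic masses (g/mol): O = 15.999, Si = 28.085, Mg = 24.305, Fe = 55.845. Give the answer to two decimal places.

5.32 weight percent

Formula mass = 0.54×24.305 + 1.46×55.845 + 2×28.085 + 6×15.999 = 246.822 g/mol, of which 13.125 g is Mg.
So Mg makes up 13.125/246.822 = 0.0532 of the mass, i.e. 5.32%.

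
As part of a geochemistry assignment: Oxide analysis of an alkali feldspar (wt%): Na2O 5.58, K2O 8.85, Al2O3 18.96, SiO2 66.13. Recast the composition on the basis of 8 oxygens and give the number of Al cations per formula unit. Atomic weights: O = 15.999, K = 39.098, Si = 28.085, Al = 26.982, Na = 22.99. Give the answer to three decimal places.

1.011 Al apfu

Na2O: 5.58/61.979 = 0.09003 mol → 0.18006 mol Na, 0.09003 mol O.
K2O: 8.85/94.195 = 0.09395 mol → 0.18790 mol K, 0.09395 mol O.
Al2O3: 18.96/101.961 = 0.18595 mol → 0.37190 mol Al, 0.55785 mol O.
SiO2: 66.13/60.083 = 1.10064 mol → 1.10064 mol Si, 2.20128 mol O.
Total oxygen = 2.94311 mol. Normalization factor = 8/2.94311 = 2.71821.
Al per 8 O = 0.37190 × 2.71821 = 1.011.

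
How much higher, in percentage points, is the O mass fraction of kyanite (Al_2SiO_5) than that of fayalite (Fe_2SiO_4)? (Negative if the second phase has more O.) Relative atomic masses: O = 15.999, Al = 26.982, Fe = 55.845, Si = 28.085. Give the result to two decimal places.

17.96 percentage points

M(Al_2SiO_5) = 162.044 g/mol, so wt% O = 79.995/162.044 × 100 = 49.37%.
M(Fe_2SiO_4) = 203.771 g/mol, so wt% O = 63.996/203.771 × 100 = 31.41%.
49.37 − 31.41 = 17.96 pp.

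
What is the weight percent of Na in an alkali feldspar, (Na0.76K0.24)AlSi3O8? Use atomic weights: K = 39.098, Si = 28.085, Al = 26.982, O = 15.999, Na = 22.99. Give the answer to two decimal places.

M((Na0.76K0.24)AlSi3O8) = 266.085 g/mol.
Na contributes 0.76 × 22.99 = 17.472 g per mole.
17.472/266.085 = 0.0657 → 6.57%.

6.57 mass %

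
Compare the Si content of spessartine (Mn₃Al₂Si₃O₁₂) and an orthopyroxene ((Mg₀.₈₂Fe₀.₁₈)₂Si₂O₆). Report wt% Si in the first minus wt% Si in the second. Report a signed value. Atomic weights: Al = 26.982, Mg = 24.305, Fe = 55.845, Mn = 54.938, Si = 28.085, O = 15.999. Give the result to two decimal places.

-9.46 percentage points

Si in Mn₃Al₂Si₃O₁₂: molar mass 495.021 g/mol; 3×28.085 = 84.255 g → 17.02 wt%.
Si in (Mg₀.₈₂Fe₀.₁₈)₂Si₂O₆: molar mass 212.128 g/mol; 2×28.085 = 56.170 g → 26.48 wt%.
Difference = 17.02 − 26.48 = -9.46 percentage points.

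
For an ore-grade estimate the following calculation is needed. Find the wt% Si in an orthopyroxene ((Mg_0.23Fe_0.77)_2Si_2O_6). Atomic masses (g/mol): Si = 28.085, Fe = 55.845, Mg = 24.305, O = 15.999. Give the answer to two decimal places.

22.53 weight percent

Formula mass = 0.46·24.305 + 1.54·55.845 + 2·28.085 + 6·15.999 = 249.346 g/mol, of which 56.170 g is Si.
So Si makes up 56.170/249.346 = 0.2253 of the mass, i.e. 22.53%.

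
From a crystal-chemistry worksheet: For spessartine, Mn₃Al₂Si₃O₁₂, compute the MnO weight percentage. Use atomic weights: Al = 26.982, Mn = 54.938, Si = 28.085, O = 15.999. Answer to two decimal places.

42.99 wt%

M(Mn₃Al₂Si₃O₁₂) = 495.021 g/mol; M(MnO) = 70.937 g/mol.
Moles MnO per formula unit = 3 Mn ÷ 1 = 3.0000.
MnO fraction = (3.0000 × 70.937) / 495.021 = 212.811/495.021 = 0.4299.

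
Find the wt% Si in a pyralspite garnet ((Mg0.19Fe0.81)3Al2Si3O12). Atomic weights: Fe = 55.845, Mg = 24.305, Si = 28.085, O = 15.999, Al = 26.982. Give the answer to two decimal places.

Formula mass = 0.57×24.305 + 2.43×55.845 + 2×26.982 + 3×28.085 + 12×15.999 = 479.764 g/mol, of which 84.255 g is Si.
So Si makes up 84.255/479.764 = 0.1756 of the mass, i.e. 17.56%.

17.56 mass %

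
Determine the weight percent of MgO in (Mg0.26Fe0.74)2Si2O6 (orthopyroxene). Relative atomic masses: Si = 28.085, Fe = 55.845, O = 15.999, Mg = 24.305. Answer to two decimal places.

8.47 wt%

Molar mass of (Mg0.26Fe0.74)2Si2O6 = 0.52×24.305 + 1.48×55.845 + 2×28.085 + 6×15.999 = 247.453 g/mol.
Each formula unit contains 0.52 Mg, equivalent to 0.52/1 = 0.5200 mol MgO.
M(MgO) = 1×24.305 + 1×15.999 = 40.304 g/mol.
Mass of MgO per formula unit = 0.5200 × 40.304 = 20.958 g.
MgO wt% = 20.958 / 247.453 × 100 = 8.47%.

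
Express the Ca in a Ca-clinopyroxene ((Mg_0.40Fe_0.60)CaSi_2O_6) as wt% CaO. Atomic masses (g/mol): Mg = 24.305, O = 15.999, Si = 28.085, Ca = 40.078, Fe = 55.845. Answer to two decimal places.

23.81 wt%

Formula mass = 235.471 g/mol.
1 Ca → 1.0000 mol CaO per formula unit; M(CaO) = 56.077, so CaO mass = 56.077 g.
56.077/235.471 × 100 = 23.81 wt%.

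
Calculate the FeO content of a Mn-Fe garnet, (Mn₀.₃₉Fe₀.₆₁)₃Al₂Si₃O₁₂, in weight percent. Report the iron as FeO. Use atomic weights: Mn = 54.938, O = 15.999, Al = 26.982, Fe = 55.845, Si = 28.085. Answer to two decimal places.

26.47 wt%

Formula mass = 496.681 g/mol.
1.83 Fe → 1.8300 mol FeO per formula unit; M(FeO) = 71.844, so FeO mass = 131.475 g.
131.475/496.681 × 100 = 26.47 wt%.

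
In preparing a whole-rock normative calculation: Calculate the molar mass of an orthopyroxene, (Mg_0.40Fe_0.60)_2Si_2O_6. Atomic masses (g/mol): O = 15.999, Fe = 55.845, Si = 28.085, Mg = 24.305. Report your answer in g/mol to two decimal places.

Mg: 0.80 × 24.305 = 19.4440
Fe: 1.20 × 55.845 = 67.0140
Si: 2 × 28.085 = 56.1700
O: 6 × 15.999 = 95.9940
Summing the contributions gives the formula mass.

238.62 g/mol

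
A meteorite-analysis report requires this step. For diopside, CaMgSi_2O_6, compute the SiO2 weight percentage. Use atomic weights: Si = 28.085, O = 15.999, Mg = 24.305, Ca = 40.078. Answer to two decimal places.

55.49 wt%

Molar mass of CaMgSi_2O_6 = 1·40.078 + 1·24.305 + 2·28.085 + 6·15.999 = 216.547 g/mol.
Each formula unit contains 2 Si, equivalent to 2/1 = 2.0000 mol SiO2.
M(SiO2) = 1×28.085 + 2×15.999 = 60.083 g/mol.
Mass of SiO2 per formula unit = 2.0000 × 60.083 = 120.166 g.
SiO2 wt% = 120.166 / 216.547 × 100 = 55.49%.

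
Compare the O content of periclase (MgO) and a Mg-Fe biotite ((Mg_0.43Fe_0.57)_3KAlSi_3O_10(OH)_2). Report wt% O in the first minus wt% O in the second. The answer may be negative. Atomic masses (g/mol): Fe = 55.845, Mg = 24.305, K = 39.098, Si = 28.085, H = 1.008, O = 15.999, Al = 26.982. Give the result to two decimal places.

First mineral: 15.999 g O in 40.304 g formula = 39.70 wt% O.
Second mineral: 191.988 g O in 471.187 g formula = 40.75 wt% O.
39.70% − 40.75% gives a difference of -1.05 percentage points.

-1.05 percentage points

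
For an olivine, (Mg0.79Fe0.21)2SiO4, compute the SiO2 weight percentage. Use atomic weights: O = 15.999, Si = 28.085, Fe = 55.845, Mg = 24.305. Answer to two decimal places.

Formula mass = 153.938 g/mol.
1 Si → 1.0000 mol SiO2 per formula unit; M(SiO2) = 60.083, so SiO2 mass = 60.083 g.
60.083/153.938 × 100 = 39.03 wt%.

39.03 wt%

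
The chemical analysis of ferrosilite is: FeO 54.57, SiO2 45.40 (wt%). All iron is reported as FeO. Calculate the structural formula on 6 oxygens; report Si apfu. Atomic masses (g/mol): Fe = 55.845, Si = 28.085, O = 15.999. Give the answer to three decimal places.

FeO (M=71.844): mol = 0.75956; Fe = 0.75956, O = 0.75956.
SiO2 (M=60.083): mol = 0.75562; Si = 0.75562, O = 1.51124.
ΣO = 2.27080; factor = 6/ΣO = 2.64224.
Si apfu = 0.75562 × 2.64224 = 1.997.

1.997 Si apfu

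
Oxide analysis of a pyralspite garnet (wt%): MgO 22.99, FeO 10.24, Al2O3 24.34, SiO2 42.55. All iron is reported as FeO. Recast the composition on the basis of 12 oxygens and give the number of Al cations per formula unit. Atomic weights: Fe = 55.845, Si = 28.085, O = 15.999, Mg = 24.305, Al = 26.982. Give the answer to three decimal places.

MgO (M=40.304): mol = 0.57041; Mg = 0.57041, O = 0.57041.
FeO (M=71.844): mol = 0.14253; Fe = 0.14253, O = 0.14253.
Al2O3 (M=101.961): mol = 0.23872; Al = 0.47744, O = 0.71616.
SiO2 (M=60.083): mol = 0.70819; Si = 0.70819, O = 1.41638.
ΣO = 2.84548; factor = 12/ΣO = 4.21721.
Al apfu = 0.47744 × 4.21721 = 2.013.

2.013 Al apfu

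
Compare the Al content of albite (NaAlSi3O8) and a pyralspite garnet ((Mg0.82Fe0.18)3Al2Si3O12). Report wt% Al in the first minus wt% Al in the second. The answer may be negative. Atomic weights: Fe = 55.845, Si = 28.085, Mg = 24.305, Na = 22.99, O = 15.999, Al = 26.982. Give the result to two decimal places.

-2.55 percentage points

First mineral: 26.982 g Al in 262.219 g formula = 10.29 wt% Al.
Second mineral: 53.964 g Al in 420.154 g formula = 12.84 wt% Al.
10.29% − 12.84% gives a difference of -2.55 percentage points.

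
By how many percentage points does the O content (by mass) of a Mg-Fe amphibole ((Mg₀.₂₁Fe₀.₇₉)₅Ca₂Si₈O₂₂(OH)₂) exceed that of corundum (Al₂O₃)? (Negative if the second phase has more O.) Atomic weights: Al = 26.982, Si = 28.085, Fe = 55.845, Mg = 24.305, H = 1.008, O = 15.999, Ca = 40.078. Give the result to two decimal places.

-6.09 percentage points

First mineral: 383.976 g O in 936.936 g formula = 40.98 wt% O.
Second mineral: 47.997 g O in 101.961 g formula = 47.07 wt% O.
40.98% − 47.07% gives a difference of -6.09 percentage points.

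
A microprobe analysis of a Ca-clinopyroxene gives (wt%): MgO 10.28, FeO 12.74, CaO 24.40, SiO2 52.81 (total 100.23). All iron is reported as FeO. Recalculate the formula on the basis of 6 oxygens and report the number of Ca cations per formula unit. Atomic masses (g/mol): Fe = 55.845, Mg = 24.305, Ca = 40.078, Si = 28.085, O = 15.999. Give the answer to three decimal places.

10.28 wt% MgO ÷ 40.304 g/mol = 0.25506 mol, giving 0.25506 Mg and 0.25506 O.
12.74 wt% FeO ÷ 71.844 g/mol = 0.17733 mol, giving 0.17733 Fe and 0.17733 O.
24.40 wt% CaO ÷ 56.077 g/mol = 0.43512 mol, giving 0.43512 Ca and 0.43512 O.
52.81 wt% SiO2 ÷ 60.083 g/mol = 0.87895 mol, giving 0.87895 Si and 1.75790 O.
Oxygen sums to 2.62541; scaling by 6/2.62541 = 2.28536 puts the formula on 6 O.
Ca: 0.43512 × 2.28536 = 0.994 atoms per formula unit.

0.994 Ca apfu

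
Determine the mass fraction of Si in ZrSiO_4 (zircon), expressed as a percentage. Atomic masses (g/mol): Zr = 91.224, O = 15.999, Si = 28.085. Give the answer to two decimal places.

Formula mass = 1*91.224 + 1*28.085 + 4*15.999 = 183.305 g/mol, of which 28.085 g is Si.
So Si makes up 28.085/183.305 = 0.1532 of the mass, i.e. 15.32%.

15.32 weight percent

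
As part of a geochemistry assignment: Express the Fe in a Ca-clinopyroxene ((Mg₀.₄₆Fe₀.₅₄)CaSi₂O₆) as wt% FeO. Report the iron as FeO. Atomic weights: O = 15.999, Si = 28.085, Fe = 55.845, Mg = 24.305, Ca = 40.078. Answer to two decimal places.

16.61 wt%

M((Mg₀.₄₆Fe₀.₅₄)CaSi₂O₆) = 233.579 g/mol; M(FeO) = 71.844 g/mol.
Moles FeO per formula unit = 0.54 Fe ÷ 1 = 0.5400.
FeO fraction = (0.5400 × 71.844) / 233.579 = 38.796/233.579 = 0.1661.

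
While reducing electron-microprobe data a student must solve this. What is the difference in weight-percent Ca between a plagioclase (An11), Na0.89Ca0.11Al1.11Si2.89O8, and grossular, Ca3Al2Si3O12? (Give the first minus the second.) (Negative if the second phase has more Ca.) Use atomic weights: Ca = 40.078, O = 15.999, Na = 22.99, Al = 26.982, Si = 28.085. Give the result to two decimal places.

Ca in Na0.89Ca0.11Al1.11Si2.89O8: molar mass 263.977 g/mol; 0.11×40.078 = 4.409 g → 1.67 wt%.
Ca in Ca3Al2Si3O12: molar mass 450.441 g/mol; 3×40.078 = 120.234 g → 26.69 wt%.
Difference = 1.67 − 26.69 = -25.02 percentage points.

-25.02 percentage points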